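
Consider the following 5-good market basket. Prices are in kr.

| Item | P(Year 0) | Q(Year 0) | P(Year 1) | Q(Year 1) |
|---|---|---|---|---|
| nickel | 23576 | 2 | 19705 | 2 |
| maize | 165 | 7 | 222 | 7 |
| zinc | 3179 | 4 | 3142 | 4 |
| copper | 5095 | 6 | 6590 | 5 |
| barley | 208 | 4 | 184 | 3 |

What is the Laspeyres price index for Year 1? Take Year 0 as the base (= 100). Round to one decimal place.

Laspeyres price index uses base-period quantities as weights.
ΣP(Year 1)·Q(Year 0) = 19705×2 + 222×7 + 3142×4 + 6590×6 + 184×4 = 39410 + 1554 + 12568 + 39540 + 736 = 93808
ΣP(Year 0)·Q(Year 0) = 23576×2 + 165×7 + 3179×4 + 5095×6 + 208×4 = 47152 + 1155 + 12716 + 30570 + 832 = 92425
Index = 93808 / 92425 × 100 = 101.4963

101.5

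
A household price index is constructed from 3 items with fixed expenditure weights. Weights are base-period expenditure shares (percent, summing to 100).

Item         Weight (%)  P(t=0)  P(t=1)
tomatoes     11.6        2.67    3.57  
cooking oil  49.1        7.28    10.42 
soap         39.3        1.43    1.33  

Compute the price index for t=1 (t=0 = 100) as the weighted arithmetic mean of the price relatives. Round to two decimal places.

tomatoes: 11.6 × (3.57/2.67) = 11.6 × 1.337079 = 15.5101
cooking oil: 49.1 × (10.42/7.28) = 49.1 × 1.431319 = 70.2777
soap: 39.3 × (1.33/1.43) = 39.3 × 0.930070 = 36.5517
Index = Σ wᵢ·(p₁ᵢ/p₀ᵢ) = 15.5101 + 70.2777 + 36.5517 = 122.3396

122.34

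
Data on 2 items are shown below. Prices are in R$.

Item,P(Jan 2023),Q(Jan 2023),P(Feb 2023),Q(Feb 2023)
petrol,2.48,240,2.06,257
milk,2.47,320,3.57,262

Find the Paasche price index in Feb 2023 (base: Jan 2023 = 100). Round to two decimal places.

Paasche price index uses current-period quantities as weights.
ΣP(Feb 2023)·Q(Feb 2023) = 2.06×257 + 3.57×262 = 529.42 + 935.34 = 1464.76
ΣP(Jan 2023)·Q(Feb 2023) = 2.48×257 + 2.47×262 = 637.36 + 647.14 = 1284.5
Index = 1464.76 / 1284.5 × 100 = 114.0335

114.03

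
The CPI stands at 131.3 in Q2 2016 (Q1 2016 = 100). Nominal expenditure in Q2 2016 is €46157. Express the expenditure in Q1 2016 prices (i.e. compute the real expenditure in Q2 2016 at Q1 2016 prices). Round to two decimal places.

35153.85

Real = Nominal ÷ (Index/100) = 46157 ÷ (131.3/100)
     = 46157 ÷ 1.313 = 35153.8462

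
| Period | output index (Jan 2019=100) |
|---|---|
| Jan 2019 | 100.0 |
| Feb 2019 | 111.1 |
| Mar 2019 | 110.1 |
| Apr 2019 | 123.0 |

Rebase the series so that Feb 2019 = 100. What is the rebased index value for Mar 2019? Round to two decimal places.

99.10

Rebased(Mar 2019) = 110.1 / 111.1 × 100 = 99.0999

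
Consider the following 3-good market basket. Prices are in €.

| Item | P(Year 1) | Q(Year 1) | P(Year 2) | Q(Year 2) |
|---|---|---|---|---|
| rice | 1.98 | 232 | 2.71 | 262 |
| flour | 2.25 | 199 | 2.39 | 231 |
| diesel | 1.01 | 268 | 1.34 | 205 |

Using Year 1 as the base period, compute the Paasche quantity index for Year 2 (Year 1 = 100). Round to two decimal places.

105.01

Paasche quantity index uses current-period prices as weights.
ΣP(Year 2)·Q(Year 2) = 2.71×262 + 2.39×231 + 1.34×205 = 710.02 + 552.09 + 274.7 = 1536.81
ΣP(Year 2)·Q(Year 1) = 2.71×232 + 2.39×199 + 1.34×268 = 628.72 + 475.61 + 359.12 = 1463.45
Index = 1536.81 / 1463.45 × 100 = 105.0128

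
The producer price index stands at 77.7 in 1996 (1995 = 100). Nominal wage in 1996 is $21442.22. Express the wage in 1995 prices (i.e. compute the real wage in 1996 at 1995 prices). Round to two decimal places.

27596.16

Real = Nominal ÷ (Index/100) = 21442.22 ÷ (77.7/100)
     = 21442.22 ÷ 0.777 = 27596.1647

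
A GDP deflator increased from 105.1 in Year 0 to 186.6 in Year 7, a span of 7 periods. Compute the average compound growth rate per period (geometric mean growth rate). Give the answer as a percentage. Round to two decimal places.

8.55%

Growth factor = (186.6/105.1)^(1/7) = (1.775452)^(1/7) = 1.085464
Growth rate = 1.085464 − 1 = 0.085464 = 8.5464%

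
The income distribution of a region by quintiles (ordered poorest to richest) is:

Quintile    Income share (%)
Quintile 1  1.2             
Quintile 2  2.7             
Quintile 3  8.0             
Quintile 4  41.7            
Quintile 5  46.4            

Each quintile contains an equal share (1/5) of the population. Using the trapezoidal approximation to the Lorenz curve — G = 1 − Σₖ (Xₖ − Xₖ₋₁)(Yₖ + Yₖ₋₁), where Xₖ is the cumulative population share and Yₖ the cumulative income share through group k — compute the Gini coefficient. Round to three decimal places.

Cumulative income shares Yₖ: 0.0120, 0.0390, 0.1190, 0.5360, 1.0000
Σ (Xₖ−Xₖ₋₁)(Yₖ+Yₖ₋₁) = (1/5)(0.0120+0.0000) + (1/5)(0.0390+0.0120) + (1/5)(0.1190+0.0390) + (1/5)(0.5360+0.1190) + (1/5)(1.0000+0.5360)
  = 0.0024 + 0.0102 + 0.0316 + 0.1310 + 0.3072 = 0.4824
G = 1 − 0.4824 = 0.5176

0.518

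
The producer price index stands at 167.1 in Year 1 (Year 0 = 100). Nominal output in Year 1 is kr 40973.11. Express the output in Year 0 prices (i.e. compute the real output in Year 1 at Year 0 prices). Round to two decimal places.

Real = Nominal ÷ (Index/100) = 40973.11 ÷ (167.1/100)
     = 40973.11 ÷ 1.671 = 24520.1137

24520.11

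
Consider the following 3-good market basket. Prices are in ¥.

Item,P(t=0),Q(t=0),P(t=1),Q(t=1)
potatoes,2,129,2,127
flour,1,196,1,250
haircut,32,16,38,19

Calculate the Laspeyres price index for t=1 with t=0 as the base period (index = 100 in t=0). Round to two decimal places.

109.94

Laspeyres price index uses base-period quantities as weights.
ΣP(t=1)·Q(t=0) = 2×129 + 1×196 + 38×16 = 258 + 196 + 608 = 1062
ΣP(t=0)·Q(t=0) = 2×129 + 1×196 + 32×16 = 258 + 196 + 512 = 966
Index = 1062 / 966 × 100 = 109.9379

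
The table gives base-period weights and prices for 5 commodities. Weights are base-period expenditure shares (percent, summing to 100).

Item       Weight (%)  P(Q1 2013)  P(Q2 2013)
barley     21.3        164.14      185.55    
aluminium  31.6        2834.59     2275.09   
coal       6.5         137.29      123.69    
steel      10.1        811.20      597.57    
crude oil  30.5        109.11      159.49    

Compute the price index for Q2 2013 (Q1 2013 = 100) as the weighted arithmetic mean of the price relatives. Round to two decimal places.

barley: 21.3 × (185.55/164.14) = 21.3 × 1.130437 = 24.0783
aluminium: 31.6 × (2275.09/2834.59) = 31.6 × 0.802617 = 25.3627
coal: 6.5 × (123.69/137.29) = 6.5 × 0.900940 = 5.8561
steel: 10.1 × (597.57/811.20) = 10.1 × 0.736649 = 7.4402
crude oil: 30.5 × (159.49/109.11) = 30.5 × 1.461736 = 44.5829
Index = Σ wᵢ·(p₁ᵢ/p₀ᵢ) = 24.0783 + 25.3627 + 5.8561 + 7.4402 + 44.5829 = 107.3202

107.32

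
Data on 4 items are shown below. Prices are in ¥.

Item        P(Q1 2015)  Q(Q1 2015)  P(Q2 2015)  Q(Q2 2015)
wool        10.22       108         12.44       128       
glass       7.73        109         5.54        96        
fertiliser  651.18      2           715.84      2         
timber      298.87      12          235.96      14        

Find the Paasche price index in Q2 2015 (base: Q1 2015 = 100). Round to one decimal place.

Paasche price index uses current-period quantities as weights.
ΣP(Q2 2015)·Q(Q2 2015) = 12.44×128 + 5.54×96 + 715.84×2 + 235.96×14 = 1592.32 + 531.84 + 1431.68 + 3303.44 = 6859.28
ΣP(Q1 2015)·Q(Q2 2015) = 10.22×128 + 7.73×96 + 651.18×2 + 298.87×14 = 1308.16 + 742.08 + 1302.36 + 4184.18 = 7536.78
Index = 6859.28 / 7536.78 × 100 = 91.0107

91.0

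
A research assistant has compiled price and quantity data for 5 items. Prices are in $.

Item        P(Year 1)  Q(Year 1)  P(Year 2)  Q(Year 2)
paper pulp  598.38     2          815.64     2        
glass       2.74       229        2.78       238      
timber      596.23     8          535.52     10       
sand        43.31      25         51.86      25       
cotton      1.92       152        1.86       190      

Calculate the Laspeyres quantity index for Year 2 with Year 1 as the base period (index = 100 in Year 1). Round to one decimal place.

Laspeyres quantity index uses base-period prices as weights.
ΣP(Year 1)·Q(Year 2) = 598.38×2 + 2.74×238 + 596.23×10 + 43.31×25 + 1.92×190 = 1196.76 + 652.12 + 5962.3 + 1082.75 + 364.8 = 9258.73
ΣP(Year 1)·Q(Year 1) = 598.38×2 + 2.74×229 + 596.23×8 + 43.31×25 + 1.92×152 = 1196.76 + 627.46 + 4769.84 + 1082.75 + 291.84 = 7968.65
Index = 9258.73 / 7968.65 × 100 = 116.1894

116.2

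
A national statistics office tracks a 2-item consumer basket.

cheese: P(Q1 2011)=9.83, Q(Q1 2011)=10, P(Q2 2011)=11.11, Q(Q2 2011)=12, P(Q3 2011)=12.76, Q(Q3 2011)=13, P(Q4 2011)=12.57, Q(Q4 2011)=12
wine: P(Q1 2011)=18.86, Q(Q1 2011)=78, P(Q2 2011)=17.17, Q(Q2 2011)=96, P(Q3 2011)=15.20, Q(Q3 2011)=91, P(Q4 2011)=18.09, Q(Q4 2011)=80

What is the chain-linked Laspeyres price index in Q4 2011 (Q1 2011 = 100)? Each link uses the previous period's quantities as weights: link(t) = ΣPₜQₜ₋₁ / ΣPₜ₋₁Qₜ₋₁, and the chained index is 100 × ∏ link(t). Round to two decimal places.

Link Q1 2011→Q2 2011:
ΣP(Q2 2011)Q(Q1 2011) = 11.11×10 + 17.17×78 = 111.1 + 1339.26 = 1450.36
ΣP(Q1 2011)Q(Q1 2011) = 9.83×10 + 18.86×78 = 98.3 + 1471.08 = 1569.38
link = 1450.36/1569.38 = 0.924161
Link Q2 2011→Q3 2011:
ΣP(Q3 2011)Q(Q2 2011) = 12.76×12 + 15.20×96 = 153.12 + 1459.2 = 1612.32
ΣP(Q2 2011)Q(Q2 2011) = 11.11×12 + 17.17×96 = 133.32 + 1648.32 = 1781.64
link = 1612.32/1781.64 = 0.904964
Link Q3 2011→Q4 2011:
ΣP(Q4 2011)Q(Q3 2011) = 12.57×13 + 18.09×91 = 163.41 + 1646.19 = 1809.6
ΣP(Q3 2011)Q(Q3 2011) = 12.76×13 + 15.20×91 = 165.88 + 1383.2 = 1549.08
link = 1809.6/1549.08 = 1.168177
Chained index = 100 × 0.924161 × 0.904964 × 1.168177 = 97.6985

97.70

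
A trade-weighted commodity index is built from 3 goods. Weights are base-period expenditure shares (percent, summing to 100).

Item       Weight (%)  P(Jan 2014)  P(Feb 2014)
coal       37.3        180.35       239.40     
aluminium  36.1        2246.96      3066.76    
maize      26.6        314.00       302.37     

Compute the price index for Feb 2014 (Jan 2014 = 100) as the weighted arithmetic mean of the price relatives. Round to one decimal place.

124.4

coal: 37.3 × (239.40/180.35) = 37.3 × 1.327419 = 49.5127
aluminium: 36.1 × (3066.76/2246.96) = 36.1 × 1.364849 = 49.2710
maize: 26.6 × (302.37/314.00) = 26.6 × 0.962962 = 25.6148
Index = Σ wᵢ·(p₁ᵢ/p₀ᵢ) = 49.5127 + 49.2710 + 25.6148 = 124.3985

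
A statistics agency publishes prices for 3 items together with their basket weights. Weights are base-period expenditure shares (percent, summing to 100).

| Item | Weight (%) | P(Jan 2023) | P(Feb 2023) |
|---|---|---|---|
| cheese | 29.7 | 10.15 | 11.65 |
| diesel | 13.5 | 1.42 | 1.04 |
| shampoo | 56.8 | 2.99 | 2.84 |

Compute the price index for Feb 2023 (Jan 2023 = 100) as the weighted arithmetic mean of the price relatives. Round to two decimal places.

97.93

cheese: 29.7 × (11.65/10.15) = 29.7 × 1.147783 = 34.0892
diesel: 13.5 × (1.04/1.42) = 13.5 × 0.732394 = 9.8873
shampoo: 56.8 × (2.84/2.99) = 56.8 × 0.949833 = 53.9505
Index = Σ wᵢ·(p₁ᵢ/p₀ᵢ) = 34.0892 + 9.8873 + 53.9505 = 97.9270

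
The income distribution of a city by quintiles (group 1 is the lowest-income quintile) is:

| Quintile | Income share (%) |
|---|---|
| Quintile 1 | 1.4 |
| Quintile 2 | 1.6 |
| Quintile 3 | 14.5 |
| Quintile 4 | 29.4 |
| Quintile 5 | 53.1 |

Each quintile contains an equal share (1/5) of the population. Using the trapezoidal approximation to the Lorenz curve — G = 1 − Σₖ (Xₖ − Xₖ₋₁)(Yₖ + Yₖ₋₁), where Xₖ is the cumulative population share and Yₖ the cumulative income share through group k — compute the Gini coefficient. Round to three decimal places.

Cumulative income shares Yₖ: 0.0140, 0.0300, 0.1750, 0.4690, 1.0000
Σ (Xₖ−Xₖ₋₁)(Yₖ+Yₖ₋₁) = (1/5)(0.0140+0.0000) + (1/5)(0.0300+0.0140) + (1/5)(0.1750+0.0300) + (1/5)(0.4690+0.1750) + (1/5)(1.0000+0.4690)
  = 0.0028 + 0.0088 + 0.0410 + 0.1288 + 0.2938 = 0.4752
G = 1 − 0.4752 = 0.5248

0.525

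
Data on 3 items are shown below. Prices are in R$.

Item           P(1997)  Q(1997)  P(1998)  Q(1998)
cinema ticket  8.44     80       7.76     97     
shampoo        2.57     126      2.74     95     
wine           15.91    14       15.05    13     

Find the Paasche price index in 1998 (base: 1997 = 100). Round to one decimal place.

Paasche price index uses current-period quantities as weights.
ΣP(1998)·Q(1998) = 7.76×97 + 2.74×95 + 15.05×13 = 752.72 + 260.3 + 195.65 = 1208.67
ΣP(1997)·Q(1998) = 8.44×97 + 2.57×95 + 15.91×13 = 818.68 + 244.15 + 206.83 = 1269.66
Index = 1208.67 / 1269.66 × 100 = 95.1964

95.2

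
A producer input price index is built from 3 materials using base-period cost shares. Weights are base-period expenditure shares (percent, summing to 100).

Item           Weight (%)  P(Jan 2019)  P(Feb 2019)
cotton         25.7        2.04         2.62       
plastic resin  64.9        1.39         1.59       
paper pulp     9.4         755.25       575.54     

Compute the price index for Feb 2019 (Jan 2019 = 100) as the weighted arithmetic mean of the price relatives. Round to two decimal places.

cotton: 25.7 × (2.62/2.04) = 25.7 × 1.284314 = 33.0069
plastic resin: 64.9 × (1.59/1.39) = 64.9 × 1.143885 = 74.2381
paper pulp: 9.4 × (575.54/755.25) = 9.4 × 0.762052 = 7.1633
Index = Σ wᵢ·(p₁ᵢ/p₀ᵢ) = 33.0069 + 74.2381 + 7.1633 = 114.4083

114.41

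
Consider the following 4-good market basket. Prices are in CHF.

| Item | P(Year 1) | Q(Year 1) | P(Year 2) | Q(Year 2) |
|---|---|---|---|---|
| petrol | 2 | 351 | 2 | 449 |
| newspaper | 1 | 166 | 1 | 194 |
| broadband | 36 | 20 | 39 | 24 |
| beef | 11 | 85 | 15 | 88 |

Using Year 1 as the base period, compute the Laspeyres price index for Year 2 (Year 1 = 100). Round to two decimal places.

Laspeyres price index uses base-period quantities as weights.
ΣP(Year 2)·Q(Year 1) = 2×351 + 1×166 + 39×20 + 15×85 = 702 + 166 + 780 + 1275 = 2923
ΣP(Year 1)·Q(Year 1) = 2×351 + 1×166 + 36×20 + 11×85 = 702 + 166 + 720 + 935 = 2523
Index = 2923 / 2523 × 100 = 115.8541

115.85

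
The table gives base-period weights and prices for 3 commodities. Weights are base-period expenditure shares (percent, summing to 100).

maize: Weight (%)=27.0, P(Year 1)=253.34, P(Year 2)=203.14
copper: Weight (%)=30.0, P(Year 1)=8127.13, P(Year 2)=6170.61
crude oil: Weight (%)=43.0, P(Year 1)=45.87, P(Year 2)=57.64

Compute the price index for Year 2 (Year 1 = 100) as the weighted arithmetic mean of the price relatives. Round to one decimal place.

98.5

maize: 27.0 × (203.14/253.34) = 27.0 × 0.801847 = 21.6499
copper: 30.0 × (6170.61/8127.13) = 30.0 × 0.759261 = 22.7778
crude oil: 43.0 × (57.64/45.87) = 43.0 × 1.256595 = 54.0336
Index = Σ wᵢ·(p₁ᵢ/p₀ᵢ) = 21.6499 + 22.7778 + 54.0336 = 98.4613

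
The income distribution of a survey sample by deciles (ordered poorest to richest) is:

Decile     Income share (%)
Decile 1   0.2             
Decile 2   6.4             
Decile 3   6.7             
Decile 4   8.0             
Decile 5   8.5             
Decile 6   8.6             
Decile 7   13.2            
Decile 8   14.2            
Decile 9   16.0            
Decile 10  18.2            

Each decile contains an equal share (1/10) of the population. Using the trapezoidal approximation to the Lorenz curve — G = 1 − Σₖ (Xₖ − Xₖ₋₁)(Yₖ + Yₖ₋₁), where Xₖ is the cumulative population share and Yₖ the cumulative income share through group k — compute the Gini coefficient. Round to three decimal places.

0.282

Cumulative income shares Yₖ: 0.0020, 0.0660, 0.1330, 0.2130, 0.2980, 0.3840, 0.5160, 0.6580, 0.8180, 1.0000
Σ (Xₖ−Xₖ₋₁)(Yₖ+Yₖ₋₁) = (1/10)(0.0020+0.0000) + (1/10)(0.0660+0.0020) + (1/10)(0.1330+0.0660) + (1/10)(0.2130+0.1330) + (1/10)(0.2980+0.2130) + (1/10)(0.3840+0.2980) + (1/10)(0.5160+0.3840) + (1/10)(0.6580+0.5160) + (1/10)(0.8180+0.6580) + (1/10)(1.0000+0.8180)
  = 0.0002 + 0.0068 + 0.0199 + 0.0346 + 0.0511 + 0.0682 + 0.0900 + 0.1174 + 0.1476 + 0.1818 = 0.7176
G = 1 − 0.7176 = 0.2824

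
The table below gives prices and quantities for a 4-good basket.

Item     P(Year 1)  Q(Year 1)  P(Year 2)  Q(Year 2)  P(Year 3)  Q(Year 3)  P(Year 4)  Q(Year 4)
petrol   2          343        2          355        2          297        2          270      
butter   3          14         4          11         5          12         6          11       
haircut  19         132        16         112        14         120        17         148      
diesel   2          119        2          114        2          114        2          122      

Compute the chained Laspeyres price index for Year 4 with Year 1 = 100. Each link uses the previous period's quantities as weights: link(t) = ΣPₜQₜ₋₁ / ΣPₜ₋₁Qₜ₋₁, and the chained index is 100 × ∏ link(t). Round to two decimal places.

94.10

Link Year 1→Year 2:
ΣP(Year 2)Q(Year 1) = 2×343 + 4×14 + 16×132 + 2×119 = 686 + 56 + 2112 + 238 = 3092
ΣP(Year 1)Q(Year 1) = 2×343 + 3×14 + 19×132 + 2×119 = 686 + 42 + 2508 + 238 = 3474
link = 3092/3474 = 0.890040
Link Year 2→Year 3:
ΣP(Year 3)Q(Year 2) = 2×355 + 5×11 + 14×112 + 2×114 = 710 + 55 + 1568 + 228 = 2561
ΣP(Year 2)Q(Year 2) = 2×355 + 4×11 + 16×112 + 2×114 = 710 + 44 + 1792 + 228 = 2774
link = 2561/2774 = 0.923216
Link Year 3→Year 4:
ΣP(Year 4)Q(Year 3) = 2×297 + 6×12 + 17×120 + 2×114 = 594 + 72 + 2040 + 228 = 2934
ΣP(Year 3)Q(Year 3) = 2×297 + 5×12 + 14×120 + 2×114 = 594 + 60 + 1680 + 228 = 2562
link = 2934/2562 = 1.145199
Chained index = 100 × 0.890040 × 0.923216 × 1.145199 = 94.1009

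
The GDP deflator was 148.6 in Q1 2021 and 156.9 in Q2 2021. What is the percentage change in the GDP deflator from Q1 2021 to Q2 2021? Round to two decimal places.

5.59%

Change = (156.9 − 148.6) / 148.6 × 100
       = 8.3 / 148.6 × 100 = 5.5855%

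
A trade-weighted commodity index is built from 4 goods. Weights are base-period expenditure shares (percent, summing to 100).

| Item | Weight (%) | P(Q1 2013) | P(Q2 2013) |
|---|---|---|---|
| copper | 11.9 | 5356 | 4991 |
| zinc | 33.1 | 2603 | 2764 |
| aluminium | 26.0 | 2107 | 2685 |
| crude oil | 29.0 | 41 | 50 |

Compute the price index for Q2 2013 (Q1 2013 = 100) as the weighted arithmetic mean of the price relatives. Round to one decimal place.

copper: 11.9 × (4991/5356) = 11.9 × 0.931852 = 11.0890
zinc: 33.1 × (2764/2603) = 33.1 × 1.061852 = 35.1473
aluminium: 26.0 × (2685/2107) = 26.0 × 1.274324 = 33.1324
crude oil: 29.0 × (50/41) = 29.0 × 1.219512 = 35.3659
Index = Σ wᵢ·(p₁ᵢ/p₀ᵢ) = 11.0890 + 35.1473 + 33.1324 + 35.3659 = 114.7346

114.7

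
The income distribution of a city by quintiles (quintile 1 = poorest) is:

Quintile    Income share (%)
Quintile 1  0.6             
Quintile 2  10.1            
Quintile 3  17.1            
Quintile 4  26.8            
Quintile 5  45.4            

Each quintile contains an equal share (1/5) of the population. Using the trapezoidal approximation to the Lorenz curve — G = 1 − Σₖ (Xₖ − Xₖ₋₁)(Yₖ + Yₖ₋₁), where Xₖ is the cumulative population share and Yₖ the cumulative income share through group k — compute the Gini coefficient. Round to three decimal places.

0.425

Cumulative income shares Yₖ: 0.0060, 0.1070, 0.2780, 0.5460, 1.0000
Σ (Xₖ−Xₖ₋₁)(Yₖ+Yₖ₋₁) = (1/5)(0.0060+0.0000) + (1/5)(0.1070+0.0060) + (1/5)(0.2780+0.1070) + (1/5)(0.5460+0.2780) + (1/5)(1.0000+0.5460)
  = 0.0012 + 0.0226 + 0.0770 + 0.1648 + 0.3092 = 0.5748
G = 1 − 0.5748 = 0.4252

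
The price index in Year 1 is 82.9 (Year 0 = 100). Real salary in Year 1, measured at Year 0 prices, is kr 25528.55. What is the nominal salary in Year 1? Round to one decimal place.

21163.2

Nominal = Real × (Index/100) = 25528.55 × (82.9/100)
        = 25528.55 × 0.829 = 21163.1680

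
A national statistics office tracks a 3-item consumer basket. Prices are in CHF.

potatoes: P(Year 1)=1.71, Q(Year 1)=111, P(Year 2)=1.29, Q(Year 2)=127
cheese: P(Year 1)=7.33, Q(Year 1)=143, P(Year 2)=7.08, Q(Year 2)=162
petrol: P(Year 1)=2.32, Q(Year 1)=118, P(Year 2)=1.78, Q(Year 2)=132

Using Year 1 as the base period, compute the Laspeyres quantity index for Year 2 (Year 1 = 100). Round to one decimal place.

Laspeyres quantity index uses base-period prices as weights.
ΣP(Year 1)·Q(Year 2) = 1.71×127 + 7.33×162 + 2.32×132 = 217.17 + 1187.46 + 306.24 = 1710.87
ΣP(Year 1)·Q(Year 1) = 1.71×111 + 7.33×143 + 2.32×118 = 189.81 + 1048.19 + 273.76 = 1511.76
Index = 1710.87 / 1511.76 × 100 = 113.1707

113.2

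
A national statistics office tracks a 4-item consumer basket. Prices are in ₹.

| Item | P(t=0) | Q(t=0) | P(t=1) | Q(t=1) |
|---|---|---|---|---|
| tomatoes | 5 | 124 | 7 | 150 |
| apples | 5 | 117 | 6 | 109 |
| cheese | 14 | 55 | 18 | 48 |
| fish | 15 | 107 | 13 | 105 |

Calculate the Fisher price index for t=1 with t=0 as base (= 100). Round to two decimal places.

110.70

Laspeyres component (base-period weights):
ΣP(t=1)Q(t=0) = 7×124 + 6×117 + 18×55 + 13×107 = 868 + 702 + 990 + 1391 = 3951
ΣP(t=0)Q(t=0) = 5×124 + 5×117 + 14×55 + 15×107 = 620 + 585 + 770 + 1605 = 3580
L = 3951 / 3580 × 100 = 110.3631
Paasche component (current-period weights):
ΣP(t=1)Q(t=1) = 7×150 + 6×109 + 18×48 + 13×105 = 1050 + 654 + 864 + 1365 = 3933
ΣP(t=0)Q(t=1) = 5×150 + 5×109 + 14×48 + 15×105 = 750 + 545 + 672 + 1575 = 3542
P = 3933 / 3542 × 100 = 111.0390
Fisher = √(L × P) = √(110.3631 × 111.0390) = 110.7005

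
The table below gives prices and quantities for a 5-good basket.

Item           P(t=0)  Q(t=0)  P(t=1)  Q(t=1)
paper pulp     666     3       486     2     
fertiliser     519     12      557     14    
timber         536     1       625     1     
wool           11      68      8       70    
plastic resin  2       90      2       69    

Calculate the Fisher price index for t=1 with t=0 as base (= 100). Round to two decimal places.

99.22

Laspeyres component (base-period weights):
ΣP(t=1)Q(t=0) = 486×3 + 557×12 + 625×1 + 8×68 + 2×90 = 1458 + 6684 + 625 + 544 + 180 = 9491
ΣP(t=0)Q(t=0) = 666×3 + 519×12 + 536×1 + 11×68 + 2×90 = 1998 + 6228 + 536 + 748 + 180 = 9690
L = 9491 / 9690 × 100 = 97.9463
Paasche component (current-period weights):
ΣP(t=1)Q(t=1) = 486×2 + 557×14 + 625×1 + 8×70 + 2×69 = 972 + 7798 + 625 + 560 + 138 = 10093
ΣP(t=0)Q(t=1) = 666×2 + 519×14 + 536×1 + 11×70 + 2×69 = 1332 + 7266 + 536 + 770 + 138 = 10042
P = 10093 / 10042 × 100 = 100.5079
Fisher = √(L × P) = √(97.9463 × 100.5079) = 99.2188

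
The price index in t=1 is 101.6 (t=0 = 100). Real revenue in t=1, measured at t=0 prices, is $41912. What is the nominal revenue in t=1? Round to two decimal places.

Nominal = Real × (Index/100) = 41912 × (101.6/100)
        = 41912 × 1.016 = 42582.5920

42582.59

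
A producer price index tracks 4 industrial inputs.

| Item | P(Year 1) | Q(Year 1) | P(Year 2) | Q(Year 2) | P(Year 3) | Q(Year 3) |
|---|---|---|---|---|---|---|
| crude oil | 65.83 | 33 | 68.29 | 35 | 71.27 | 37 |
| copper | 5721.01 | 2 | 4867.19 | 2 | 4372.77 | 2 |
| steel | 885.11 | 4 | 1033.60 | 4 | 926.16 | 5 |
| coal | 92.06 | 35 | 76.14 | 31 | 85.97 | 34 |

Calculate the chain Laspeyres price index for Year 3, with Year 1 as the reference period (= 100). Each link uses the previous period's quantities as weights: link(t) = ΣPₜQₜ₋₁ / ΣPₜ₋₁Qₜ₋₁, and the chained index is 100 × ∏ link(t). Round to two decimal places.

Link Year 1→Year 2:
ΣP(Year 2)Q(Year 1) = 68.29×33 + 4867.19×2 + 1033.60×4 + 76.14×35 = 2253.57 + 9734.38 + 4134.4 + 2664.9 = 18787.25
ΣP(Year 1)Q(Year 1) = 65.83×33 + 5721.01×2 + 885.11×4 + 92.06×35 = 2172.39 + 11442.02 + 3540.44 + 3222.1 = 20376.95
link = 18787.25/20376.95 = 0.921985
Link Year 2→Year 3:
ΣP(Year 3)Q(Year 2) = 71.27×35 + 4372.77×2 + 926.16×4 + 85.97×31 = 2494.45 + 8745.54 + 3704.64 + 2665.07 = 17609.7
ΣP(Year 2)Q(Year 2) = 68.29×35 + 4867.19×2 + 1033.60×4 + 76.14×31 = 2390.15 + 9734.38 + 4134.4 + 2360.34 = 18619.27
link = 17609.7/18619.27 = 0.945778
Chained index = 100 × 0.921985 × 0.945778 = 87.1994

87.20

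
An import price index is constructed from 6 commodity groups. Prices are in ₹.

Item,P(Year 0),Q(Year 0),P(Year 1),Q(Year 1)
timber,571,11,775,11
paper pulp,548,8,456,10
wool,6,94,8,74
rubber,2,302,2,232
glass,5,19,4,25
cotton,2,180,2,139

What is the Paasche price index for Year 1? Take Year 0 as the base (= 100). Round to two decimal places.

Paasche price index uses current-period quantities as weights.
ΣP(Year 1)·Q(Year 1) = 775×11 + 456×10 + 8×74 + 2×232 + 4×25 + 2×139 = 8525 + 4560 + 592 + 464 + 100 + 278 = 14519
ΣP(Year 0)·Q(Year 1) = 571×11 + 548×10 + 6×74 + 2×232 + 5×25 + 2×139 = 6281 + 5480 + 444 + 464 + 125 + 278 = 13072
Index = 14519 / 13072 × 100 = 111.0695

111.07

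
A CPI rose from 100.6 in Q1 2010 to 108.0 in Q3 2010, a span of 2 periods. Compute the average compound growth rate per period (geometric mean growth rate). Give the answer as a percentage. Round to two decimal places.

3.61%

Growth factor = (108.0/100.6)^(1/2) = (1.073559)^(1/2) = 1.036127
Growth rate = 1.036127 − 1 = 0.036127 = 3.6127%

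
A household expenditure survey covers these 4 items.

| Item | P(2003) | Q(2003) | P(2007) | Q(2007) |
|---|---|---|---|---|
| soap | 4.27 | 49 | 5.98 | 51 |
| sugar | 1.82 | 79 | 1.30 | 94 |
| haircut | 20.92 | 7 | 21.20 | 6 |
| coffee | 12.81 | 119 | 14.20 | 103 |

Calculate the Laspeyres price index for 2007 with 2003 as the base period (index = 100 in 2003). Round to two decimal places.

Laspeyres price index uses base-period quantities as weights.
ΣP(2007)·Q(2003) = 5.98×49 + 1.30×79 + 21.20×7 + 14.20×119 = 293.02 + 102.7 + 148.4 + 1689.8 = 2233.92
ΣP(2003)·Q(2003) = 4.27×49 + 1.82×79 + 20.92×7 + 12.81×119 = 209.23 + 143.78 + 146.44 + 1524.39 = 2023.84
Index = 2233.92 / 2023.84 × 100 = 110.3803

110.38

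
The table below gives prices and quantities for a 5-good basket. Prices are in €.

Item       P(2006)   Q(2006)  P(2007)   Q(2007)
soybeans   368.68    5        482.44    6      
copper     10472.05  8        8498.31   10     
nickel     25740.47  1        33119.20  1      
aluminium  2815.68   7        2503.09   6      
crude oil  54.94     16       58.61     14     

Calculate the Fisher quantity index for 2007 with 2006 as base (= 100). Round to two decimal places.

Laspeyres component (base-period weights):
ΣP(2006)Q(2007) = 368.68×6 + 10472.05×10 + 25740.47×1 + 2815.68×6 + 54.94×14 = 2212.08 + 104720.5 + 25740.47 + 16894.08 + 769.16 = 150336.29
ΣP(2006)Q(2006) = 368.68×5 + 10472.05×8 + 25740.47×1 + 2815.68×7 + 54.94×16 = 1843.4 + 83776.4 + 25740.47 + 19709.76 + 879.04 = 131949.07
L = 150336.29 / 131949.07 × 100 = 113.9351
Paasche component (current-period weights):
ΣP(2007)Q(2007) = 482.44×6 + 8498.31×10 + 33119.20×1 + 2503.09×6 + 58.61×14 = 2894.64 + 84983.1 + 33119.2 + 15018.54 + 820.54 = 136836.02
ΣP(2007)Q(2006) = 482.44×5 + 8498.31×8 + 33119.20×1 + 2503.09×7 + 58.61×16 = 2412.2 + 67986.48 + 33119.2 + 17521.63 + 937.76 = 121977.27
P = 136836.02 / 121977.27 × 100 = 112.1816
Fisher = √(L × P) = √(113.9351 × 112.1816) = 113.0549

113.05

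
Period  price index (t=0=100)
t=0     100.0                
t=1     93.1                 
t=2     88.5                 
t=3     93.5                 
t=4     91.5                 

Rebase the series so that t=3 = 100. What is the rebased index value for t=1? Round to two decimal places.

Rebased(t=1) = 93.1 / 93.5 × 100 = 99.5722

99.57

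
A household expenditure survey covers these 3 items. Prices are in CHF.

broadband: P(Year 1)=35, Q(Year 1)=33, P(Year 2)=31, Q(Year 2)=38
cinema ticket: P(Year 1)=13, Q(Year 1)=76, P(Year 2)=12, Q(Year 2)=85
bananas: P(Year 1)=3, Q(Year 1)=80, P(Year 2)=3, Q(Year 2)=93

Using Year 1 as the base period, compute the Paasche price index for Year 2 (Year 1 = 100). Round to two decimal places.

91.27

Paasche price index uses current-period quantities as weights.
ΣP(Year 2)·Q(Year 2) = 31×38 + 12×85 + 3×93 = 1178 + 1020 + 279 = 2477
ΣP(Year 1)·Q(Year 2) = 35×38 + 13×85 + 3×93 = 1330 + 1105 + 279 = 2714
Index = 2477 / 2714 × 100 = 91.2675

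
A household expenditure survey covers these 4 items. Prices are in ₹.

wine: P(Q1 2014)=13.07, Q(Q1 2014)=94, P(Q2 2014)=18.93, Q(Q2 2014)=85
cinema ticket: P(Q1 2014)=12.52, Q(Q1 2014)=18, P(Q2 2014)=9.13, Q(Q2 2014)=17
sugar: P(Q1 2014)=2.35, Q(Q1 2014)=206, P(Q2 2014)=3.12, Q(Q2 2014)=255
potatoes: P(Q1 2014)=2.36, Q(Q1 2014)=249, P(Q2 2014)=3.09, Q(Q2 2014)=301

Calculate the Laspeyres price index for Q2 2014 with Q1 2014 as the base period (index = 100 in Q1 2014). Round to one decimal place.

132.9

Laspeyres price index uses base-period quantities as weights.
ΣP(Q2 2014)·Q(Q1 2014) = 18.93×94 + 9.13×18 + 3.12×206 + 3.09×249 = 1779.42 + 164.34 + 642.72 + 769.41 = 3355.89
ΣP(Q1 2014)·Q(Q1 2014) = 13.07×94 + 12.52×18 + 2.35×206 + 2.36×249 = 1228.58 + 225.36 + 484.1 + 587.64 = 2525.68
Index = 3355.89 / 2525.68 × 100 = 132.8708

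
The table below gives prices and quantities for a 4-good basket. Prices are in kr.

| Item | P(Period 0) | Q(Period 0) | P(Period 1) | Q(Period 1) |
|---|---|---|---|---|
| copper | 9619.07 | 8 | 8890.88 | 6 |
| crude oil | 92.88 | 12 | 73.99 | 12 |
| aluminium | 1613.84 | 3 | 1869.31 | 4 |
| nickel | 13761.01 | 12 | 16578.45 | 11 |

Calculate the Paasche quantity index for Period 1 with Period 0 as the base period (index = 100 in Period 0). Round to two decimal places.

88.25

Paasche quantity index uses current-period prices as weights.
ΣP(Period 1)·Q(Period 1) = 8890.88×6 + 73.99×12 + 1869.31×4 + 16578.45×11 = 53345.28 + 887.88 + 7477.24 + 182362.95 = 244073.35
ΣP(Period 1)·Q(Period 0) = 8890.88×8 + 73.99×12 + 1869.31×3 + 16578.45×12 = 71127.04 + 887.88 + 5607.93 + 198941.4 = 276564.25
Index = 244073.35 / 276564.25 × 100 = 88.2520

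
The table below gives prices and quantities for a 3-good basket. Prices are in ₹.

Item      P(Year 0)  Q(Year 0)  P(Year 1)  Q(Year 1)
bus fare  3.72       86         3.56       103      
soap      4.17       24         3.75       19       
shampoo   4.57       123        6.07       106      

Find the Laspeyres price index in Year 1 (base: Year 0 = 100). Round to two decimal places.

116.36

Laspeyres price index uses base-period quantities as weights.
ΣP(Year 1)·Q(Year 0) = 3.56×86 + 3.75×24 + 6.07×123 = 306.16 + 90 + 746.61 = 1142.77
ΣP(Year 0)·Q(Year 0) = 3.72×86 + 4.17×24 + 4.57×123 = 319.92 + 100.08 + 562.11 = 982.11
Index = 1142.77 / 982.11 × 100 = 116.3587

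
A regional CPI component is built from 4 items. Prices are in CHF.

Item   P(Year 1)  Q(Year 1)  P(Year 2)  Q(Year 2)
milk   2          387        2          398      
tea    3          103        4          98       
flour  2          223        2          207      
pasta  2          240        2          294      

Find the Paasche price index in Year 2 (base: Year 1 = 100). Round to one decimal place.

Paasche price index uses current-period quantities as weights.
ΣP(Year 2)·Q(Year 2) = 2×398 + 4×98 + 2×207 + 2×294 = 796 + 392 + 414 + 588 = 2190
ΣP(Year 1)·Q(Year 2) = 2×398 + 3×98 + 2×207 + 2×294 = 796 + 294 + 414 + 588 = 2092
Index = 2190 / 2092 × 100 = 104.6845

104.7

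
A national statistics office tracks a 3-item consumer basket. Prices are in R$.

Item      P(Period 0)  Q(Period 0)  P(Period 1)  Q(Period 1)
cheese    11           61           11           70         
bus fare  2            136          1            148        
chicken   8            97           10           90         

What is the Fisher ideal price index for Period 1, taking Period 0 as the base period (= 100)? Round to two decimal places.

102.58

Laspeyres component (base-period weights):
ΣP(Period 1)Q(Period 0) = 11×61 + 1×136 + 10×97 = 671 + 136 + 970 = 1777
ΣP(Period 0)Q(Period 0) = 11×61 + 2×136 + 8×97 = 671 + 272 + 776 = 1719
L = 1777 / 1719 × 100 = 103.3741
Paasche component (current-period weights):
ΣP(Period 1)Q(Period 1) = 11×70 + 1×148 + 10×90 = 770 + 148 + 900 = 1818
ΣP(Period 0)Q(Period 1) = 11×70 + 2×148 + 8×90 = 770 + 296 + 720 = 1786
P = 1818 / 1786 × 100 = 101.7917
Fisher = √(L × P) = √(103.3741 × 101.7917) = 102.5798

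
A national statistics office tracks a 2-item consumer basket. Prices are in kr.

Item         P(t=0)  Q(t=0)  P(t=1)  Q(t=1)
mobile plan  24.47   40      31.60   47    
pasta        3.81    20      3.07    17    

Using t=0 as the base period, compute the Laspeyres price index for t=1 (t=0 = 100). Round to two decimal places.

Laspeyres price index uses base-period quantities as weights.
ΣP(t=1)·Q(t=0) = 31.60×40 + 3.07×20 = 1264 + 61.4 = 1325.4
ΣP(t=0)·Q(t=0) = 24.47×40 + 3.81×20 = 978.8 + 76.2 = 1055
Index = 1325.4 / 1055 × 100 = 125.6303

125.63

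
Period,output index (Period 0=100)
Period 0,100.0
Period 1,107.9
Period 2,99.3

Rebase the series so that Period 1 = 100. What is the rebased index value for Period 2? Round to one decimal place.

Rebased(Period 2) = 99.3 / 107.9 × 100 = 92.0297

92.0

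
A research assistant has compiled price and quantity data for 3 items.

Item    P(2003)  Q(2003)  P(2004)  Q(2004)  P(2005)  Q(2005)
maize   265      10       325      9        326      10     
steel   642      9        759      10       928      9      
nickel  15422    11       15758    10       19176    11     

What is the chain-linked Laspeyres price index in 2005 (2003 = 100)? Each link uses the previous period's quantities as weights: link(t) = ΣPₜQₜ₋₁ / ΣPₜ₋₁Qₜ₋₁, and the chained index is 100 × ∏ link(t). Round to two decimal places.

124.99

Link 2003→2004:
ΣP(2004)Q(2003) = 325×10 + 759×9 + 15758×11 = 3250 + 6831 + 173338 = 183419
ΣP(2003)Q(2003) = 265×10 + 642×9 + 15422×11 = 2650 + 5778 + 169642 = 178070
link = 183419/178070 = 1.030039
Link 2004→2005:
ΣP(2005)Q(2004) = 326×9 + 928×10 + 19176×10 = 2934 + 9280 + 191760 = 203974
ΣP(2004)Q(2004) = 325×9 + 759×10 + 15758×10 = 2925 + 7590 + 157580 = 168095
link = 203974/168095 = 1.213445
Chained index = 100 × 1.030039 × 1.213445 = 124.9895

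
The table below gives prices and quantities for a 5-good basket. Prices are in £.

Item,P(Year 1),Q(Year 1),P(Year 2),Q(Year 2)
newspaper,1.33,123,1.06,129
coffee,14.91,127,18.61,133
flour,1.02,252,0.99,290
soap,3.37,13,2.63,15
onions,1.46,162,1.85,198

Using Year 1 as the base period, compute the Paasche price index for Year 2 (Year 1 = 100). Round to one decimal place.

Paasche price index uses current-period quantities as weights.
ΣP(Year 2)·Q(Year 2) = 1.06×129 + 18.61×133 + 0.99×290 + 2.63×15 + 1.85×198 = 136.74 + 2475.13 + 287.1 + 39.45 + 366.3 = 3304.72
ΣP(Year 1)·Q(Year 2) = 1.33×129 + 14.91×133 + 1.02×290 + 3.37×15 + 1.46×198 = 171.57 + 1983.03 + 295.8 + 50.55 + 289.08 = 2790.03
Index = 3304.72 / 2790.03 × 100 = 118.4475

118.4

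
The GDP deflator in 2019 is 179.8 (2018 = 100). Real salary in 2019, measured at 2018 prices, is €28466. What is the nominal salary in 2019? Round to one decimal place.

Nominal = Real × (Index/100) = 28466 × (179.8/100)
        = 28466 × 1.798 = 51181.8680

51181.9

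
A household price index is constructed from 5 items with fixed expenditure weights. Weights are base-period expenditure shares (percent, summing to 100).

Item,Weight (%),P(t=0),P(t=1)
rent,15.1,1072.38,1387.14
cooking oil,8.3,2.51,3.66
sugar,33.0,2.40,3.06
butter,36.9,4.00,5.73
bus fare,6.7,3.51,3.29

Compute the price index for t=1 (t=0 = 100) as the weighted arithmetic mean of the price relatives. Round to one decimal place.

132.8

rent: 15.1 × (1387.14/1072.38) = 15.1 × 1.293515 = 19.5321
cooking oil: 8.3 × (3.66/2.51) = 8.3 × 1.458167 = 12.1028
sugar: 33.0 × (3.06/2.40) = 33.0 × 1.275000 = 42.0750
butter: 36.9 × (5.73/4.00) = 36.9 × 1.432500 = 52.8593
bus fare: 6.7 × (3.29/3.51) = 6.7 × 0.937322 = 6.2801
Index = Σ wᵢ·(p₁ᵢ/p₀ᵢ) = 19.5321 + 12.1028 + 42.0750 + 52.8593 + 6.2801 = 132.8492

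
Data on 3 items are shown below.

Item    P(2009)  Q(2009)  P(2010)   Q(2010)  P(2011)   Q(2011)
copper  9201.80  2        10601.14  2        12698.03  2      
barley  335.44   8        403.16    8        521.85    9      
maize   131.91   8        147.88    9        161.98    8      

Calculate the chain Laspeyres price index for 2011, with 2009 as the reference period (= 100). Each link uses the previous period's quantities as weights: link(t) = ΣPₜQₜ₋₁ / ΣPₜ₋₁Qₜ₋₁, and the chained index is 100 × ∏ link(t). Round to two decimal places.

Link 2009→2010:
ΣP(2010)Q(2009) = 10601.14×2 + 403.16×8 + 147.88×8 = 21202.28 + 3225.28 + 1183.04 = 25610.6
ΣP(2009)Q(2009) = 9201.80×2 + 335.44×8 + 131.91×8 = 18403.6 + 2683.52 + 1055.28 = 22142.4
link = 25610.6/22142.4 = 1.156632
Link 2010→2011:
ΣP(2011)Q(2010) = 12698.03×2 + 521.85×8 + 161.98×9 = 25396.06 + 4174.8 + 1457.82 = 31028.68
ΣP(2010)Q(2010) = 10601.14×2 + 403.16×8 + 147.88×9 = 21202.28 + 3225.28 + 1330.92 = 25758.48
link = 31028.68/25758.48 = 1.204601
Chained index = 100 × 1.156632 × 1.204601 = 139.3279

139.33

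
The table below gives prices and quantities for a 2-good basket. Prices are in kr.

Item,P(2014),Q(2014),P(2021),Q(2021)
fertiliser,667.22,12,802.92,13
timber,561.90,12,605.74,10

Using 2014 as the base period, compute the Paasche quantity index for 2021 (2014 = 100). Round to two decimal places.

Paasche quantity index uses current-period prices as weights.
ΣP(2021)·Q(2021) = 802.92×13 + 605.74×10 = 10437.96 + 6057.4 = 16495.36
ΣP(2021)·Q(2014) = 802.92×12 + 605.74×12 = 9635.04 + 7268.88 = 16903.92
Index = 16495.36 / 16903.92 × 100 = 97.5830

97.58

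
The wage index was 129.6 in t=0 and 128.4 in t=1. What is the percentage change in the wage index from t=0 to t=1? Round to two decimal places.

Change = (128.4 − 129.6) / 129.6 × 100
       = -1.2 / 129.6 × 100 = -0.9259%

-0.93%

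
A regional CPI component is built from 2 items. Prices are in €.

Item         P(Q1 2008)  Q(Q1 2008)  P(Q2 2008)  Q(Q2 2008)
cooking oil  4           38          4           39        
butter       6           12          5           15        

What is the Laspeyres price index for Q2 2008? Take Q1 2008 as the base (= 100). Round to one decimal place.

94.6

Laspeyres price index uses base-period quantities as weights.
ΣP(Q2 2008)·Q(Q1 2008) = 4×38 + 5×12 = 152 + 60 = 212
ΣP(Q1 2008)·Q(Q1 2008) = 4×38 + 6×12 = 152 + 72 = 224
Index = 212 / 224 × 100 = 94.6429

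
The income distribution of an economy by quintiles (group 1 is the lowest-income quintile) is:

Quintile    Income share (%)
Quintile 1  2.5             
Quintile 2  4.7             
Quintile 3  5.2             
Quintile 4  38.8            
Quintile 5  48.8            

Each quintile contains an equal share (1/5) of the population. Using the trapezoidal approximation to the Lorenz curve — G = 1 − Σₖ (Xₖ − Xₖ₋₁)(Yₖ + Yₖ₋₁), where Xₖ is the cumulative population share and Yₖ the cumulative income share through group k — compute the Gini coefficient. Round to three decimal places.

Cumulative income shares Yₖ: 0.0250, 0.0720, 0.1240, 0.5120, 1.0000
Σ (Xₖ−Xₖ₋₁)(Yₖ+Yₖ₋₁) = (1/5)(0.0250+0.0000) + (1/5)(0.0720+0.0250) + (1/5)(0.1240+0.0720) + (1/5)(0.5120+0.1240) + (1/5)(1.0000+0.5120)
  = 0.0050 + 0.0194 + 0.0392 + 0.1272 + 0.3024 = 0.4932
G = 1 − 0.4932 = 0.5068

0.507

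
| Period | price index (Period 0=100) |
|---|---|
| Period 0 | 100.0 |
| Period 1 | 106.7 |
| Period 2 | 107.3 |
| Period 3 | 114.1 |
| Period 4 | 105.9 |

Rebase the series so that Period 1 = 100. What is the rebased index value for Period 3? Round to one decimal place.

Rebased(Period 3) = 114.1 / 106.7 × 100 = 106.9353

106.9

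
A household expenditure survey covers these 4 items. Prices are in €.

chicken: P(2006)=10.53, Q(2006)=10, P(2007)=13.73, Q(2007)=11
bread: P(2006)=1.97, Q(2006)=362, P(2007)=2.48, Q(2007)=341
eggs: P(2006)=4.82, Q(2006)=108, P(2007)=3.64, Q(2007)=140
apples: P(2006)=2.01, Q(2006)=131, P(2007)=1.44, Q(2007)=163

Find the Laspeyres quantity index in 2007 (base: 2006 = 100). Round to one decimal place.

111.7

Laspeyres quantity index uses base-period prices as weights.
ΣP(2006)·Q(2007) = 10.53×11 + 1.97×341 + 4.82×140 + 2.01×163 = 115.83 + 671.77 + 674.8 + 327.63 = 1790.03
ΣP(2006)·Q(2006) = 10.53×10 + 1.97×362 + 4.82×108 + 2.01×131 = 105.3 + 713.14 + 520.56 + 263.31 = 1602.31
Index = 1790.03 / 1602.31 × 100 = 111.7156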